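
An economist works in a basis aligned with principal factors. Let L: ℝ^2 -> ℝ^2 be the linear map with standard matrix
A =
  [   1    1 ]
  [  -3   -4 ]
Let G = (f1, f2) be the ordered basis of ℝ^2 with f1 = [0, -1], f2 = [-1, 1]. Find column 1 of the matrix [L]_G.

[-3, 1]

Column 1 of [L]_G is the G-coordinate vector of L(f1).
In standard coordinates L(f1) = A f1 = [-1, 4].
Converting to G: [-1, 4] = -3f1 + f2, so the coordinate vector is [-3, 1].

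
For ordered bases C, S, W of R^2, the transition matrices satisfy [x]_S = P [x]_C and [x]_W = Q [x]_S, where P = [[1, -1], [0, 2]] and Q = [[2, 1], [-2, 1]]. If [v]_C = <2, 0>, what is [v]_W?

First [v]_S = P [v]_C = <2, 0>.
Then [v]_W = Q [v]_S = <4, -4>.

<4, -4>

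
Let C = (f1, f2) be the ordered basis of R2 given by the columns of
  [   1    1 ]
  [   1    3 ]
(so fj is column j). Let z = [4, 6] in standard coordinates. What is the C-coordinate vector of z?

We seek scalars with c_1 f1 + c_2 f2 = z; equivalently solve M c = z where the columns of M are f1, f2.
System: c_1 + c_2 = 4, c_1 + 3c_2 = 6; solving gives c_1 = 3, c_2 = 1.
Check: 3f1 + f2 = [4, 6].

[3, 1]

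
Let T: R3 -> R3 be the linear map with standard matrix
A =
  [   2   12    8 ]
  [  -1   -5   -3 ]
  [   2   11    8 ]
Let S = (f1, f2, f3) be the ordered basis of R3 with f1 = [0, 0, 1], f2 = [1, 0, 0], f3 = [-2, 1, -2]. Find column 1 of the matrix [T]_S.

[2, 2, -3]

Column 1 of [T]_S is the S-coordinate vector of T(f1).
In standard coordinates T(f1) = A f1 = [8, -3, 8].
Converting to S: [8, -3, 8] = 2f1 + 2f2 - 3f3, so the coordinate vector is [2, 2, -3].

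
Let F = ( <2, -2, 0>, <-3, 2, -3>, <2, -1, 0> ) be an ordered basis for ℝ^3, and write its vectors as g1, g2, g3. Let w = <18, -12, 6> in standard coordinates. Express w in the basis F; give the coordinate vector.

Write w = c_1 g1 + ... + c_3 g3 and solve for the c_i.
Row-reducing the augmented matrix [M | w] gives c = (2, -2, 4).
Check: 2g1 - 2g2 + 4g3 = <18, -12, 6>.

<2, -2, 4>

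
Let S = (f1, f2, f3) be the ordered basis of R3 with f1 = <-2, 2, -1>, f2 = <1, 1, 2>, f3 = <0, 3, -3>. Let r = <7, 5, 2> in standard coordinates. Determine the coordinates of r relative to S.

<-2, 3, 2>

We seek scalars with c_1 f1 + ... + c_3 f3 = r; equivalently solve M c = r where the columns of M are f1, ..., f3.
Row-reducing the augmented matrix [M | r] gives c = (-2, 3, 2).
Check: -2f1 + 3f2 + 2f3 = <7, 5, 2>.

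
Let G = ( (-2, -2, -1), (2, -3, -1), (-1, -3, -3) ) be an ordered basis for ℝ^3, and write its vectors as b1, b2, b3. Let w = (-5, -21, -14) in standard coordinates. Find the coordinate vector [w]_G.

[w]_G is the unique c with M c = w, where M has columns b1, ..., b3.
Gaussian elimination on [M | w] yields c = (3, 2, 3).
Check: 3b1 + 2b2 + 3b3 = (-5, -21, -14).

(3, 2, 3)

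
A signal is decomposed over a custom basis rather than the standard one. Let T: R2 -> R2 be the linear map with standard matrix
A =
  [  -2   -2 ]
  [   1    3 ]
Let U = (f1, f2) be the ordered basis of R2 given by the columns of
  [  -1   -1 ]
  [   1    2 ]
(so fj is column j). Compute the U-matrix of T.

Let P have columns f1, f2. Then [T]_U = P^(-1) A P.
Here det P = -1, so P^(-1) is integer; computing A P first and then P^(-1)(A P) gives [[-2, -1], [2, 3]].

[[-2, -1], [2, 3]]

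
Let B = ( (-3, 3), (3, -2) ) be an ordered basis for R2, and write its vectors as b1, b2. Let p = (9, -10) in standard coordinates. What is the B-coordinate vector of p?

[p]_B is the unique c with M c = p, where M has columns b1, b2.
System: -3c_1 + 3c_2 = 9, 3c_1 - 2c_2 = -10; solving gives c_1 = -4, c_2 = -1.
Check: -4b1 - b2 = (9, -10).

(-4, -1)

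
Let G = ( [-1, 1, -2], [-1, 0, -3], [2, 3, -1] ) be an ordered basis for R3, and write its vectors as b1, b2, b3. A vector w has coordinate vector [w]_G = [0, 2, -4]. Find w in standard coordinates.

w = M [w]_G, where M has columns b1, ..., b3.
Carrying out the matrix-vector product, w = [-10, -12, -2].

[-10, -12, -2]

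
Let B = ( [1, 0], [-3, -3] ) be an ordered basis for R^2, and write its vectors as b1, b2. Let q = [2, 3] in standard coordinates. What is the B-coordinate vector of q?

We seek scalars with c_1 b1 + c_2 b2 = q; equivalently solve M c = q where the columns of M are b1, b2.
System: c_1 - 3c_2 = 2, 0c_1 - 3c_2 = 3; solving gives c_1 = -1, c_2 = -1.
Check: -b1 - b2 = [2, 3].

[-1, -1]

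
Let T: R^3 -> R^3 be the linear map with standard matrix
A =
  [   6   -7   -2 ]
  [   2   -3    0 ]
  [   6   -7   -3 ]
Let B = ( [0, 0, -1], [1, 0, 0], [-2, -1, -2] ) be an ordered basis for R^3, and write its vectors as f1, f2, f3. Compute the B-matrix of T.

The j-th column of [T]_B is [T(fj)]_B.
T(f1) = A f1 = [2, 0, 3] = -3f1 + 2f2 + 0·f3, so column 1 is [-3, 2, 0].
Repeating for f2, f3 and assembling the columns gives [[-3, -2, -3], [2, 2, 1], [0, -2, 1]].

[[-3, -2, -3], [2, 2, 1], [0, -2, 1]]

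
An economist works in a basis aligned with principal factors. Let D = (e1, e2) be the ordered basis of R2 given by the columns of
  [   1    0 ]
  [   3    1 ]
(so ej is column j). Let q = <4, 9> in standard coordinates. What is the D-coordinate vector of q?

<4, -3>

Write q = c_1 e1 + c_2 e2 and solve for the c_i.
System: c_1 + 0c_2 = 4, 3c_1 + c_2 = 9; solving gives c_1 = 4, c_2 = -3.
Check: 4e1 - 3e2 = <4, 9>.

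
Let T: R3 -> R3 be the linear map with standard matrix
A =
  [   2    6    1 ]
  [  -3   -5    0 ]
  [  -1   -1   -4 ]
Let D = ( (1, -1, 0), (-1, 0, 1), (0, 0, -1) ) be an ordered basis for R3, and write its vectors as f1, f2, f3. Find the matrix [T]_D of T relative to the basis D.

[[-2, -3, 0], [2, -2, 1], [2, 1, -3]]

Let P have columns f1, ..., f3. Then [T]_D = P^(-1) A P.
Here det P = 1, so P^(-1) is integer; computing A P first and then P^(-1)(A P) gives [[-2, -3, 0], [2, -2, 1], [2, 1, -3]].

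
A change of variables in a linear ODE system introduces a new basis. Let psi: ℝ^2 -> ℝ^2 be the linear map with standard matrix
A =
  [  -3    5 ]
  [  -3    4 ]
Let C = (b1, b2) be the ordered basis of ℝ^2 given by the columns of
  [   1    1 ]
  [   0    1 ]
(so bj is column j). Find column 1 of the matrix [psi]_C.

<0, -3>

Compute psi(b1) = A b1 = <-3, -3> in standard coordinates.
Then write this in C-coordinates: solve for y in y_1 b1 + y_2 b2 = <-3, -3>.
This gives y = <0, -3>, which is column 1 of [psi]_C.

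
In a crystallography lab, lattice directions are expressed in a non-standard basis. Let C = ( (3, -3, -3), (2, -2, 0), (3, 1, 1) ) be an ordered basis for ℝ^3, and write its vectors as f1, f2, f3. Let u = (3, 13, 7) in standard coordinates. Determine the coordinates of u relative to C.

We seek scalars with c_1 f1 + ... + c_3 f3 = u; equivalently solve M c = u where the columns of M are f1, ..., f3.
Row-reducing the augmented matrix [M | u] gives c = (-1, -3, 4).
Check: -f1 - 3f2 + 4f3 = (3, 13, 7).

(-1, -3, 4)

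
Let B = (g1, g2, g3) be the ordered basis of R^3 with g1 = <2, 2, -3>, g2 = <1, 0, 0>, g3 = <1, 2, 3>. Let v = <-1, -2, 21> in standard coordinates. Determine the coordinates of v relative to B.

<-4, 4, 3>

Write v = c_1 g1 + ... + c_3 g3 and solve for the c_i.
Solving this 3x3 system gives c = (-4, 4, 3).
Check: -4g1 + 4g2 + 3g3 = <-1, -2, 21>.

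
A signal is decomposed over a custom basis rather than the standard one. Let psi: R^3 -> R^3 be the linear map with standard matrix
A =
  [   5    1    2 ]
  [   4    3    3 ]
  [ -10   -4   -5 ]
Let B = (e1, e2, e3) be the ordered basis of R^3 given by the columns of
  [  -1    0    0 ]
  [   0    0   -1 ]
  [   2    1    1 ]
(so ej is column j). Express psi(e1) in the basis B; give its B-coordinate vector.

Column 1 of [psi]_B is the B-coordinate vector of psi(e1).
In standard coordinates psi(e1) = A e1 = (-1, 2, 0).
Converting to B: (-1, 2, 0) = e1 + 0·e2 - 2e3, so the coordinate vector is (1, 0, -2).

(1, 0, -2)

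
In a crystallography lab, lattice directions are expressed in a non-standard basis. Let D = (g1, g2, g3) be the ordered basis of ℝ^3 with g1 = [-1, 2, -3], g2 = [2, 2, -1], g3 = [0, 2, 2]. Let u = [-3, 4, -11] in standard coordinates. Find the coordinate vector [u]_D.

[3, 0, -1]

[u]_D is the unique c with M c = u, where M has columns g1, ..., g3.
Row-reducing the augmented matrix [M | u] gives c = (3, 0, -1).
Check: 3g1 + 0·g2 - g3 = [-3, 4, -11].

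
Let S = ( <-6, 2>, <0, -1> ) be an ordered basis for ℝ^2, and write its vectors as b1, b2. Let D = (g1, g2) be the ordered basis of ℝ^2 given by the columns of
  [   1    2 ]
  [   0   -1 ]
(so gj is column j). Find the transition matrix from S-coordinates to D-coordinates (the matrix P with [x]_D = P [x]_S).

Take x = bj: its S-coordinates are the j-th standard unit vector, so P e_j — column j of P — equals [bj]_D.
b1 = -2g1 - 2g2, giving column 1 = <-2, -2>; repeating for each j gives P = [[-2, -2], [-2, 1]].

[[-2, -2], [-2, 1]]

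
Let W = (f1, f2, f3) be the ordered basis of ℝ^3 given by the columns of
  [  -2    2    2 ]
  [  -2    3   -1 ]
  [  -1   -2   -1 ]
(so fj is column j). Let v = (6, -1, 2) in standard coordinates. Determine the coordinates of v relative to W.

[v]_W is the unique c with M c = v, where M has columns f1, ..., f3.
Row-reducing the augmented matrix [M | v] gives c = (-2, -1, 2).
Check: -2f1 - f2 + 2f3 = (6, -1, 2).

(-2, -1, 2)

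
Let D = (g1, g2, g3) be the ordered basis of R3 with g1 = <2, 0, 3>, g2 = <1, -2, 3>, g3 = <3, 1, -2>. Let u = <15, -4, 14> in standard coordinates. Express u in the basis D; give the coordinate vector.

<3, 3, 2>

[u]_D is the unique c with M c = u, where M has columns g1, ..., g3.
Gaussian elimination on [M | u] yields c = (3, 3, 2).
Check: 3g1 + 3g2 + 2g3 = <15, -4, 14>.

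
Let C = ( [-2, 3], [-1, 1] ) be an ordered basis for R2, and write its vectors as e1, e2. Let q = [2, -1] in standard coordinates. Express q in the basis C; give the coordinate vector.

[q]_C is the unique c with M c = q, where M has columns e1, e2.
System: -2c_1 - c_2 = 2, 3c_1 + c_2 = -1; solving gives c_1 = 1, c_2 = -4.
Check: e1 - 4e2 = [2, -1].

[1, -4]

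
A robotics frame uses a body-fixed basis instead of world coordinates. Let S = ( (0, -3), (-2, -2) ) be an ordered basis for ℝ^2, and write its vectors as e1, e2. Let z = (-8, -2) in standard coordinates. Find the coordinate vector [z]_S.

(-2, 4)

We seek scalars with c_1 e1 + c_2 e2 = z; equivalently solve M c = z where the columns of M are e1, e2.
System: 0c_1 - 2c_2 = -8, -3c_1 - 2c_2 = -2; solving gives c_1 = -2, c_2 = 4.
Check: -2e1 + 4e2 = (-8, -2).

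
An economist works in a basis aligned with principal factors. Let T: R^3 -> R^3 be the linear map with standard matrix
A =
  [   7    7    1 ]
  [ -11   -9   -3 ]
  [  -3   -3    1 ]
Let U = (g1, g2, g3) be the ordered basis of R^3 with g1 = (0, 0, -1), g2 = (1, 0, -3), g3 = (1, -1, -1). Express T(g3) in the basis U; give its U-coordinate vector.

Compute T(g3) = A g3 = (-1, 1, -1) in standard coordinates.
Then write this in U-coordinates: solve for y in y_1 g1 + ... + y_3 g3 = (-1, 1, -1).
This gives y = (2, 0, -1), which is column 3 of [T]_U.

(2, 0, -1)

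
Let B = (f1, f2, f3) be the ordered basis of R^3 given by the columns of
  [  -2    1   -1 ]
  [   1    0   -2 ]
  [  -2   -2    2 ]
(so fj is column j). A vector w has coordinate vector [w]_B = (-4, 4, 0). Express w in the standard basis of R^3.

(12, -4, 0)

w = M [w]_B, where M has columns f1, ..., f3.
Carrying out the matrix-vector product, w = (12, -4, 0).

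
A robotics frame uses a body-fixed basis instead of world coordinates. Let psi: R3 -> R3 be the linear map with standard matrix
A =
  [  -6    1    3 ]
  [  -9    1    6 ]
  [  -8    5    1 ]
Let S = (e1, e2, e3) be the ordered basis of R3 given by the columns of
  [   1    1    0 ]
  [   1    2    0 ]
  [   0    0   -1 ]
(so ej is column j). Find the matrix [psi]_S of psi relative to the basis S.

The j-th column of [psi]_S is [psi(ej)]_S.
psi(e1) = A e1 = (-5, -8, -3) = -2e1 - 3e2 + 3e3, so column 1 is (-2, -3, 3).
Repeating for e2, e3 and assembling the columns gives [[-2, -1, 0], [-3, -3, -3], [3, -2, 1]].

[[-2, -1, 0], [-3, -3, -3], [3, -2, 1]]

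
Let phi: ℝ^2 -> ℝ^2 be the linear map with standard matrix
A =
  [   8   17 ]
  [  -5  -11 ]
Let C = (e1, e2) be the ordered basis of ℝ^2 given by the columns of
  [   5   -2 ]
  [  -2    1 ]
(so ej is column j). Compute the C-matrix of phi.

[[0, -1], [-3, -3]]

With P the matrix whose columns are e1, e2, [phi]_C = P^(-1) A P.
Column by column: phi(e1) = A e1 = <6, -3>; its C-coordinates <0, -3> give column 1.
Continuing for each basis vector yields [phi]_C = [[0, -1], [-3, -3]].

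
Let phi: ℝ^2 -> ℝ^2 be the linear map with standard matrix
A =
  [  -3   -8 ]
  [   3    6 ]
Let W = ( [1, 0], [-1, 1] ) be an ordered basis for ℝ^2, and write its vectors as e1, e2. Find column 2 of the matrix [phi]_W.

Column 2 of [phi]_W is the W-coordinate vector of phi(e2).
In standard coordinates phi(e2) = A e2 = [-5, 3].
Converting to W: [-5, 3] = -2e1 + 3e2, so the coordinate vector is [-2, 3].

[-2, 3]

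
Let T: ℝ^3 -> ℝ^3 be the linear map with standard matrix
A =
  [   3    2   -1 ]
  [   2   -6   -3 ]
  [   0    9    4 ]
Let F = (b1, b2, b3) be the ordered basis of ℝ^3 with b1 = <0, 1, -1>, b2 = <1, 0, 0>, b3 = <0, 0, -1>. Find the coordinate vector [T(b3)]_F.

<3, 1, 1>

Column 3 of [T]_F is the F-coordinate vector of T(b3).
In standard coordinates T(b3) = A b3 = <1, 3, -4>.
Converting to F: <1, 3, -4> = 3b1 + b2 + b3, so the coordinate vector is <3, 1, 1>.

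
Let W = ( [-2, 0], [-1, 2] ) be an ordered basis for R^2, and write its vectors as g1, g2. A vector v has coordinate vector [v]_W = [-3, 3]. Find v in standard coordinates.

By definition v = -3g1 + 3g2.
Summing componentwise gives [3, 6].

[3, 6]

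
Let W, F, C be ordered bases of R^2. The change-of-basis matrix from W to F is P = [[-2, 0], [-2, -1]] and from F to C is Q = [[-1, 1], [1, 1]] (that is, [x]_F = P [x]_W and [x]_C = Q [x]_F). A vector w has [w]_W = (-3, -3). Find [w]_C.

(3, 15)

First [w]_F = P [w]_W = (6, 9).
Then [w]_C = Q [w]_F = (3, 15).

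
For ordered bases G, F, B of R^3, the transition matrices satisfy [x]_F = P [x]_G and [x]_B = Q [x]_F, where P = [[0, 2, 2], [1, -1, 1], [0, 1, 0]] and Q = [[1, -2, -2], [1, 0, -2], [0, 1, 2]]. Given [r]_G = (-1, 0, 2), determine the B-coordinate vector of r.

First [r]_F = P [r]_G = (4, 1, 0).
Then [r]_B = Q [r]_F = (2, 4, 1).

(2, 4, 1)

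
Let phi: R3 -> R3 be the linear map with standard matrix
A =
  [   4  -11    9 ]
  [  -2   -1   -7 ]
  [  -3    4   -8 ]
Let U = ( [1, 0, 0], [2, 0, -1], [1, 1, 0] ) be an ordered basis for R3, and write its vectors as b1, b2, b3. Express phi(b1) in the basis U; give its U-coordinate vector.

[0, 3, -2]

Column 1 of [phi]_U is the U-coordinate vector of phi(b1).
In standard coordinates phi(b1) = A b1 = [4, -2, -3].
Converting to U: [4, -2, -3] = 0·b1 + 3b2 - 2b3, so the coordinate vector is [0, 3, -2].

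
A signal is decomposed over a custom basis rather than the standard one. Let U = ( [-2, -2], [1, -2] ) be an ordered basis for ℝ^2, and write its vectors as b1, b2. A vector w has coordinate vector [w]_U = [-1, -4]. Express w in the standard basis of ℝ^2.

By definition w = -b1 - 4b2.
Summing componentwise gives [-2, 10].

[-2, 10]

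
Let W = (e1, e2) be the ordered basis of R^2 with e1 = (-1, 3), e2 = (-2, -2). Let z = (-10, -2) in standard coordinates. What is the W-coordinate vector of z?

(2, 4)

Write z = c_1 e1 + c_2 e2 and solve for the c_i.
System: -c_1 - 2c_2 = -10, 3c_1 - 2c_2 = -2; solving gives c_1 = 2, c_2 = 4.
Check: 2e1 + 4e2 = (-10, -2).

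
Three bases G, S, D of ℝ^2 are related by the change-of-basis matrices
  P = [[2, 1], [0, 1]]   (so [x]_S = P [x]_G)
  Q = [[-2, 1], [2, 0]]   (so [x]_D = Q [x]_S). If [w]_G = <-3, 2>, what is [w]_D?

First [w]_S = P [w]_G = <-4, 2>.
Then [w]_D = Q [w]_S = <10, -8>.

<10, -8>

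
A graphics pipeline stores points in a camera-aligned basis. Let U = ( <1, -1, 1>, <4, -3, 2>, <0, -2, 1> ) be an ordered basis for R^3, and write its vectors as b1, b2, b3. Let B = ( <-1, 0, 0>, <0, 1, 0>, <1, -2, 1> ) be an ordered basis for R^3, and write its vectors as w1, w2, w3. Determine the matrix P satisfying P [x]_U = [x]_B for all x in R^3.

Let M have columns bj and N have columns wj. Then for every x, N [x]_B = x = M [x]_U, so P = N^(-1) M.
Since det N = -1, N^(-1) has integer entries; multiplying gives P = [[0, -2, 1], [1, 1, 0], [1, 2, 1]].

[[0, -2, 1], [1, 1, 0], [1, 2, 1]]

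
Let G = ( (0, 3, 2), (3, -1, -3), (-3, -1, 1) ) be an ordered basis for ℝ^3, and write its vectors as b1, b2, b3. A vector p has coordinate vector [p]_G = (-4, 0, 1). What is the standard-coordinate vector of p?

By definition p = -4b1 + 0·b2 + b3.
Summing componentwise gives (-3, -13, -7).

(-3, -13, -7)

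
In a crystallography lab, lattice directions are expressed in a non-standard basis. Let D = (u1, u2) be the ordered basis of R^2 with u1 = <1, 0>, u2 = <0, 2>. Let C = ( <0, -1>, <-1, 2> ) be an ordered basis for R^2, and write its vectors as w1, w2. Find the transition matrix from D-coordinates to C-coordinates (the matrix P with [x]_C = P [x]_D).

[[-2, -2], [-1, 0]]

Take x = uj: its D-coordinates are the j-th standard unit vector, so P e_j — column j of P — equals [uj]_C.
u1 = -2w1 - w2, giving column 1 = <-2, -1>; repeating for each j gives P = [[-2, -2], [-1, 0]].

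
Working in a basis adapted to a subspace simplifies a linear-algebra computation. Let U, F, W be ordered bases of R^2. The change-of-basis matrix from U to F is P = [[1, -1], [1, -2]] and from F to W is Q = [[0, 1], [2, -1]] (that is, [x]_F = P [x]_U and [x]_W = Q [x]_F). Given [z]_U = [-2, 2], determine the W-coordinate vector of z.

[-6, -2]

Composing the changes, [z]_W = Q P [z]_U.
Q P = [[1, -2], [1, 0]]; applying this to [-2, 2] gives [-6, -2].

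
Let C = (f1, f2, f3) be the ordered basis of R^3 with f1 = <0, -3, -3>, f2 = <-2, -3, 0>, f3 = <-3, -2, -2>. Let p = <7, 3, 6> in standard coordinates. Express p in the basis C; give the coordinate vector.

<0, 1, -3>

We seek scalars with c_1 f1 + ... + c_3 f3 = p; equivalently solve M c = p where the columns of M are f1, ..., f3.
Gaussian elimination on [M | p] yields c = (0, 1, -3).
Check: 0·f1 + f2 - 3f3 = <7, 3, 6>.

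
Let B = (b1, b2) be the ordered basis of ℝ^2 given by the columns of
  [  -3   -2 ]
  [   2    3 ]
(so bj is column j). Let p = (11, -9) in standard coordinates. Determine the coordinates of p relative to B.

[p]_B is the unique c with M c = p, where M has columns b1, b2.
System: -3c_1 - 2c_2 = 11, 2c_1 + 3c_2 = -9; solving gives c_1 = -3, c_2 = -1.
Check: -3b1 - b2 = (11, -9).

(-3, -1)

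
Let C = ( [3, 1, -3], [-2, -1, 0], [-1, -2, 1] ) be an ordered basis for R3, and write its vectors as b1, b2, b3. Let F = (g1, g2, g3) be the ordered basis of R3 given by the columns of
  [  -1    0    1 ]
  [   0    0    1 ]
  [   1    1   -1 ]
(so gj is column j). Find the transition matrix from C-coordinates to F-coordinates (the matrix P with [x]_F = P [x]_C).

Take x = bj: its C-coordinates are the j-th standard unit vector, so P e_j — column j of P — equals [bj]_F.
b1 = -2g1 + 0·g2 + g3, giving column 1 = [-2, 0, 1]; repeating for each j gives P = [[-2, 1, -1], [0, -2, 0], [1, -1, -2]].

[[-2, 1, -1], [0, -2, 0], [1, -1, -2]]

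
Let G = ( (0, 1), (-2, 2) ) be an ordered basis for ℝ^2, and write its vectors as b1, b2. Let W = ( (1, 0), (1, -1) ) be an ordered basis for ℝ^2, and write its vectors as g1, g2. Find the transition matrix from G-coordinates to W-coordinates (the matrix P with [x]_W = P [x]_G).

Let M have columns bj and N have columns gj. Then for every x, N [x]_W = x = M [x]_G, so P = N^(-1) M.
Since det N = -1, N^(-1) has integer entries; multiplying gives P = [[1, 0], [-1, -2]].

[[1, 0], [-1, -2]]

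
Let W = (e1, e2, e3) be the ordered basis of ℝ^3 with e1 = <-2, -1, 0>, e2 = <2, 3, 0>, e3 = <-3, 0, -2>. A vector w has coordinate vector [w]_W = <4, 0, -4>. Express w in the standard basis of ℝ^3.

<4, -4, 8>

By definition w = 4e1 + 0·e2 - 4e3.
Summing componentwise gives <4, -4, 8>.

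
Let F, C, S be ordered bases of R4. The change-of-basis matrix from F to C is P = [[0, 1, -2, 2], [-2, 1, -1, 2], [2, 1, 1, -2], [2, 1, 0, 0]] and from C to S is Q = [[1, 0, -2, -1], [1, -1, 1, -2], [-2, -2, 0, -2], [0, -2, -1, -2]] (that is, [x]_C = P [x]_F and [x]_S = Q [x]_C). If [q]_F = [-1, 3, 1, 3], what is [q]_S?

Composing the changes, [q]_S = Q P [q]_F.
Q P = [[-6, -2, -4, 6], [0, -1, 0, -2], [0, -6, 6, -8], [-2, -5, 1, -2]]; applying this to [-1, 3, 1, 3] gives [14, -9, -36, -18].

[14, -9, -36, -18]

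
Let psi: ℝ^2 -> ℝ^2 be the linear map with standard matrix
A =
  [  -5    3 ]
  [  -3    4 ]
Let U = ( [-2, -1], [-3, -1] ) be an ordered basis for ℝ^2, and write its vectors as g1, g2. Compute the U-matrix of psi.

[[1, -3], [-3, -2]]

With P the matrix whose columns are g1, g2, [psi]_U = P^(-1) A P.
Column by column: psi(g1) = A g1 = [7, 2]; its U-coordinates [1, -3] give column 1.
Continuing for each basis vector yields [psi]_U = [[1, -3], [-3, -2]].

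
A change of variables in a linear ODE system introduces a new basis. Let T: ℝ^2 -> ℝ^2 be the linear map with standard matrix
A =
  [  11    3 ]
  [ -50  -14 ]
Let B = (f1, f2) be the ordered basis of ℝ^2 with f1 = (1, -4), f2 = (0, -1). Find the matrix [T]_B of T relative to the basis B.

The j-th column of [T]_B is [T(fj)]_B.
T(f1) = A f1 = (-1, 6) = -f1 - 2f2, so column 1 is (-1, -2).
Repeating for f2 and assembling the columns gives [[-1, -3], [-2, -2]].

[[-1, -3], [-2, -2]]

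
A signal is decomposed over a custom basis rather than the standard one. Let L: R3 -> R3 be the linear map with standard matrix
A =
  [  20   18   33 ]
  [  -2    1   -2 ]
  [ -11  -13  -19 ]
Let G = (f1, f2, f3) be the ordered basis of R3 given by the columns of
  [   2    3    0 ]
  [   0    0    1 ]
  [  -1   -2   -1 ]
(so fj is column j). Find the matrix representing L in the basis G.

[[-1, -3, -3], [3, 0, -3], [-2, -2, 3]]

Let P have columns f1, ..., f3. Then [L]_G = P^(-1) A P.
Here det P = 1, so P^(-1) is integer; computing A P first and then P^(-1)(A P) gives [[-1, -3, -3], [3, 0, -3], [-2, -2, 3]].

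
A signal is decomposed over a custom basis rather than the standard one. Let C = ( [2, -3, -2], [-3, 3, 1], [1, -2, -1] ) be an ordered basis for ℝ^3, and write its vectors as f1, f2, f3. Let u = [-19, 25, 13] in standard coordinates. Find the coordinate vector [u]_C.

Write u = c_1 f1 + ... + c_3 f3 and solve for the c_i.
Row-reducing the augmented matrix [M | u] gives c = (-4, 3, -2).
Check: -4f1 + 3f2 - 2f3 = [-19, 25, 13].

[-4, 3, -2]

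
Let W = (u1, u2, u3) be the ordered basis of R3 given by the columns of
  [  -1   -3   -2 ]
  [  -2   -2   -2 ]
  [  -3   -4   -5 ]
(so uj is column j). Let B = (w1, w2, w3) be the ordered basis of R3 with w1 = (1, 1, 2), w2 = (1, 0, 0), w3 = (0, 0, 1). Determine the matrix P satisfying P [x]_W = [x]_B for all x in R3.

[[-2, -2, -2], [1, -1, 0], [1, 0, -1]]

Column j of P is [uj]_B, since P maps W-coordinates to B-coordinates.
Expressing u1 in B: u1 = -2w1 + w2 + w3, so column 1 of P is (-2, 1, 1).
Doing the same for each uj gives P = [[-2, -2, -2], [1, -1, 0], [1, 0, -1]].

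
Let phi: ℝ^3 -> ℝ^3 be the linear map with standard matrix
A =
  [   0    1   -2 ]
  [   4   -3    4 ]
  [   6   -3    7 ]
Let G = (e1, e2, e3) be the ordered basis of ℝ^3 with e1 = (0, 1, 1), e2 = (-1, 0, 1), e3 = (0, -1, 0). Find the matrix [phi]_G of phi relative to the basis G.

[[3, -1, 2], [1, 2, 1], [2, -1, -1]]

With P the matrix whose columns are e1, ..., e3, [phi]_G = P^(-1) A P.
Column by column: phi(e1) = A e1 = (-1, 1, 4); its G-coordinates (3, 1, 2) give column 1.
Continuing for each basis vector yields [phi]_G = [[3, -1, 2], [1, 2, 1], [2, -1, -1]].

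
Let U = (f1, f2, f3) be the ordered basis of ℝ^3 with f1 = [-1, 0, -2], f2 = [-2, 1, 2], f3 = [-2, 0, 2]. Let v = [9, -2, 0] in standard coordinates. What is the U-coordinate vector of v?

Write v = c_1 f1 + ... + c_3 f3 and solve for the c_i.
Gaussian elimination on [M | v] yields c = (-3, -2, -1).
Check: -3f1 - 2f2 - f3 = [9, -2, 0].

[-3, -2, -1]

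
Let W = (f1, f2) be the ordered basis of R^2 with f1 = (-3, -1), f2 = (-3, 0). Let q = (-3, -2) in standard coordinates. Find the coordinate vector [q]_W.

(2, -1)

We seek scalars with c_1 f1 + c_2 f2 = q; equivalently solve M c = q where the columns of M are f1, f2.
System: -3c_1 - 3c_2 = -3, -c_1 + 0c_2 = -2; solving gives c_1 = 2, c_2 = -1.
Check: 2f1 - f2 = (-3, -2).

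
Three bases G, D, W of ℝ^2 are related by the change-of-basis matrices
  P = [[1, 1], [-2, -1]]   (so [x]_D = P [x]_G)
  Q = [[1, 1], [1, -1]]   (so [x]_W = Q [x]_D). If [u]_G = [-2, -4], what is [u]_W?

First [u]_D = P [u]_G = [-6, 8].
Then [u]_W = Q [u]_D = [2, -14].

[2, -14]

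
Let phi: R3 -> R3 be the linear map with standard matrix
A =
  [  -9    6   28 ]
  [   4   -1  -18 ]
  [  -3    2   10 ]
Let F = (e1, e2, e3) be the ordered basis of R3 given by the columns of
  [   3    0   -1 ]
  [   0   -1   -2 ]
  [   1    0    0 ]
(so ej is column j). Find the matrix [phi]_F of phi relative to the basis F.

[[1, -2, -1], [2, -1, 2], [2, 0, 0]]

Let P have columns e1, ..., e3. Then [phi]_F = P^(-1) A P.
Here det P = -1, so P^(-1) is integer; computing A P first and then P^(-1)(A P) gives [[1, -2, -1], [2, -1, 2], [2, 0, 0]].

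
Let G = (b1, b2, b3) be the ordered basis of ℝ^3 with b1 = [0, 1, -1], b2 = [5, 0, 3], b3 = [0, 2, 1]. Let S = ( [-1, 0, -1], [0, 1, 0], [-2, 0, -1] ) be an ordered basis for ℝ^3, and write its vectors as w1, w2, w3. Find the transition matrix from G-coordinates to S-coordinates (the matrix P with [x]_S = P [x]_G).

Column j of P is [bj]_S, since P maps G-coordinates to S-coordinates.
Expressing b1 in S: b1 = 2w1 + w2 - w3, so column 1 of P is [2, 1, -1].
Doing the same for each bj gives P = [[2, -1, -2], [1, 0, 2], [-1, -2, 1]].

[[2, -1, -2], [1, 0, 2], [-1, -2, 1]]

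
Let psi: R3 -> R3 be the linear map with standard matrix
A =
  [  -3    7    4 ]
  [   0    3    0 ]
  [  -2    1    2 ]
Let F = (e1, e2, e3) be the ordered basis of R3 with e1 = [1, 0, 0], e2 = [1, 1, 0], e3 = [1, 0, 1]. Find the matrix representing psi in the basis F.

[[-1, 2, 1], [0, 3, 0], [-2, -1, 0]]

The j-th column of [psi]_F is [psi(ej)]_F.
psi(e1) = A e1 = [-3, 0, -2] = -e1 + 0·e2 - 2e3, so column 1 is [-1, 0, -2].
Repeating for e2, e3 and assembling the columns gives [[-1, 2, 1], [0, 3, 0], [-2, -1, 0]].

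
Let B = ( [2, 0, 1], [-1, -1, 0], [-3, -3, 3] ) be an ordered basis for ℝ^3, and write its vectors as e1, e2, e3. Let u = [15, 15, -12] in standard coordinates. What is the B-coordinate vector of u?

[0, -3, -4]

Write u = c_1 e1 + ... + c_3 e3 and solve for the c_i.
Row-reducing the augmented matrix [M | u] gives c = (0, -3, -4).
Check: 0·e1 - 3e2 - 4e3 = [15, 15, -12].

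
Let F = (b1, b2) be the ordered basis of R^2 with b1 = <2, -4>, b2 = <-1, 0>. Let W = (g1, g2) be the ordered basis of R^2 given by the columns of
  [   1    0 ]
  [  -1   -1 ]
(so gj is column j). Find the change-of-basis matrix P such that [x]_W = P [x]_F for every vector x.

Column j of P is [bj]_W, since P maps F-coordinates to W-coordinates.
Expressing b1 in W: b1 = 2g1 + 2g2, so column 1 of P is <2, 2>.
Doing the same for each bj gives P = [[2, -1], [2, 1]].

[[2, -1], [2, 1]]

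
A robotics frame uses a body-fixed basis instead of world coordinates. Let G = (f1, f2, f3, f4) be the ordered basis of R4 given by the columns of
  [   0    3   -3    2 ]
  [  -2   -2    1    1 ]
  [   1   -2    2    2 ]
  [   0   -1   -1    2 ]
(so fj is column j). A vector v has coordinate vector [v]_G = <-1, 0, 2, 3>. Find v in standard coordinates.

<0, 7, 9, 4>

The coordinates say v = -f1 + 0·f2 + 2f3 + 3f4; adding the scaled basis vectors gives <0, 7, 9, 4>.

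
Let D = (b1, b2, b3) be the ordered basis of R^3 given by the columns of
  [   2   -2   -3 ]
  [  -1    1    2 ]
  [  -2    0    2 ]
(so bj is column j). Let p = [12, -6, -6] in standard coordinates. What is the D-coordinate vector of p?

[3, -3, 0]

[p]_D is the unique c with M c = p, where M has columns b1, ..., b3.
Gaussian elimination on [M | p] yields c = (3, -3, 0).
Check: 3b1 - 3b2 + 0·b3 = [12, -6, -6].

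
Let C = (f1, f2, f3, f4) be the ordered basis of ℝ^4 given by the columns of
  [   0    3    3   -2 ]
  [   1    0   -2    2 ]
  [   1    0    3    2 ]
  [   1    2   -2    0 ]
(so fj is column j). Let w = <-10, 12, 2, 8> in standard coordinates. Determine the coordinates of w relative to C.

We seek scalars with c_1 f1 + ... + c_4 f4 = w; equivalently solve M c = w where the columns of M are f1, ..., f4.
Gaussian elimination on [M | w] yields c = (4, 0, -2, 2).
Check: 4f1 + 0·f2 - 2f3 + 2f4 = <-10, 12, 2, 8>.

<4, 0, -2, 2>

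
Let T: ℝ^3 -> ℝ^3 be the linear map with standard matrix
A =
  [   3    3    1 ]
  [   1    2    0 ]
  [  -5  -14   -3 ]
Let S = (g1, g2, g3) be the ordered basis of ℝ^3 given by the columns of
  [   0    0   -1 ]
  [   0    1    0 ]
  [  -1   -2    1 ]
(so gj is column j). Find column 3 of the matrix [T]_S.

Column 3 of [T]_S is the S-coordinate vector of T(g3).
In standard coordinates T(g3) = A g3 = <-2, -1, 2>.
Converting to S: <-2, -1, 2> = 2g1 - g2 + 2g3, so the coordinate vector is <2, -1, 2>.

<2, -1, 2>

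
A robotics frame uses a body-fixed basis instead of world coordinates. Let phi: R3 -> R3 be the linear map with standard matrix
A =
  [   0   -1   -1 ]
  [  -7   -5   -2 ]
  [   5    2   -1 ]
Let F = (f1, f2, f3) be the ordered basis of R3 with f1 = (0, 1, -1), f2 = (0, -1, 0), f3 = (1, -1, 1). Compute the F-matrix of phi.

The j-th column of [phi]_F is [phi(fj)]_F.
phi(f1) = A f1 = (0, -3, 3) = -3f1 + 0·f2 + 0·f3, so column 1 is (-3, 0, 0).
Repeating for f2, f3 and assembling the columns gives [[-3, 3, -2], [0, -3, 2], [0, 1, 0]].

[[-3, 3, -2], [0, -3, 2], [0, 1, 0]]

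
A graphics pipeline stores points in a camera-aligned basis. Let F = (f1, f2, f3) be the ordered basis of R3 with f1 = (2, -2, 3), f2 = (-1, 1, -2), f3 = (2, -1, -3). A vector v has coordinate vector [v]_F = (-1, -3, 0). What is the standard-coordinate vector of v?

(1, -1, 3)

The coordinates say v = -f1 - 3f2 + 0·f3; adding the scaled basis vectors gives (1, -1, 3).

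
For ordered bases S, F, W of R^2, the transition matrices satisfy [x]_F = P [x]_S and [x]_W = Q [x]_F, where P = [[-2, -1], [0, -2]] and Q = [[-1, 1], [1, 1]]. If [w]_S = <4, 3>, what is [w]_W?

Composing the changes, [w]_W = Q P [w]_S.
Q P = [[2, -1], [-2, -3]]; applying this to <4, 3> gives <5, -17>.

<5, -17>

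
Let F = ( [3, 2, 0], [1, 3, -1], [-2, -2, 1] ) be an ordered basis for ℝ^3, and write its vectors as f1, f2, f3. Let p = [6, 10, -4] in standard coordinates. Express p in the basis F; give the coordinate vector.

[0, 2, -2]

[p]_F is the unique c with M c = p, where M has columns f1, ..., f3.
Row-reducing the augmented matrix [M | p] gives c = (0, 2, -2).
Check: 0·f1 + 2f2 - 2f3 = [6, 10, -4].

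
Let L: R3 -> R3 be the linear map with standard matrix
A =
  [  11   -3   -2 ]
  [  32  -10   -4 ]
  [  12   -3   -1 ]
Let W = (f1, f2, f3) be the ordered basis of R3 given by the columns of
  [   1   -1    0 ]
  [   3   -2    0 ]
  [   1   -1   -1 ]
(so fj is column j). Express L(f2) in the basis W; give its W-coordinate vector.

(-2, 1, 2)

Column 2 of [L]_W is the W-coordinate vector of L(f2).
In standard coordinates L(f2) = A f2 = (-3, -8, -5).
Converting to W: (-3, -8, -5) = -2f1 + f2 + 2f3, so the coordinate vector is (-2, 1, 2).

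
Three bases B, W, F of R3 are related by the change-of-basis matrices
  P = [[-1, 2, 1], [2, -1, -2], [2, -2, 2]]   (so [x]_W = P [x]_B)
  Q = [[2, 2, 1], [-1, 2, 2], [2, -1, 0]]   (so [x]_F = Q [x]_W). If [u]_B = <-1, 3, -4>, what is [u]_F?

Composing the changes, [u]_F = Q P [u]_B.
Q P = [[4, 0, 0], [9, -8, -1], [-4, 5, 4]]; applying this to <-1, 3, -4> gives <-4, -29, 3>.

<-4, -29, 3>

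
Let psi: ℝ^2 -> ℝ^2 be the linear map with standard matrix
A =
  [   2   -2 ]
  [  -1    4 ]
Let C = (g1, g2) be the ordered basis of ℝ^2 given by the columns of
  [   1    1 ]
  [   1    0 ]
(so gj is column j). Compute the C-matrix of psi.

[[3, -1], [-3, 3]]

Let P have columns g1, g2. Then [psi]_C = P^(-1) A P.
Here det P = -1, so P^(-1) is integer; computing A P first and then P^(-1)(A P) gives [[3, -1], [-3, 3]].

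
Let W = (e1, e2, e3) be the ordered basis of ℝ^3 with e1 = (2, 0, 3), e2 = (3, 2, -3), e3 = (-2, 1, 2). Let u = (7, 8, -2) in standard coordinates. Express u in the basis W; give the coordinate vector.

Write u = c_1 e1 + ... + c_3 e3 and solve for the c_i.
Gaussian elimination on [M | u] yields c = (1, 3, 2).
Check: e1 + 3e2 + 2e3 = (7, 8, -2).

(1, 3, 2)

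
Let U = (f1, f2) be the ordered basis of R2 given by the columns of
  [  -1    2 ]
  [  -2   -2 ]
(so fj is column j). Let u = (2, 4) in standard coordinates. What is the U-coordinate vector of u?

[u]_U is the unique c with M c = u, where M has columns f1, f2.
System: -c_1 + 2c_2 = 2, -2c_1 - 2c_2 = 4; solving gives c_1 = -2, c_2 = 0.
Check: -2f1 + 0·f2 = (2, 4).

(-2, 0)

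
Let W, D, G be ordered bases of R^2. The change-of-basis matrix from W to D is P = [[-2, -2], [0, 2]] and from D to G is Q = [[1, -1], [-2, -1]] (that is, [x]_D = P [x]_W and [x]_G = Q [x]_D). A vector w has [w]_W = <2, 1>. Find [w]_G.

<-8, 10>

Composing the changes, [w]_G = Q P [w]_W.
Q P = [[-2, -4], [4, 2]]; applying this to <2, 1> gives <-8, 10>.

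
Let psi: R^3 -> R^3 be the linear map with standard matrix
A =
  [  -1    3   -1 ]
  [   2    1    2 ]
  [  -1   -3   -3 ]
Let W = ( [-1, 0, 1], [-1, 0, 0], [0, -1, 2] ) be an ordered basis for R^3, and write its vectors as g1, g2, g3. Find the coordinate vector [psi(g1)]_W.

[-2, 2, 0]

Compute psi(g1) = A g1 = [0, 0, -2] in standard coordinates.
Then write this in W-coordinates: solve for y in y_1 g1 + ... + y_3 g3 = [0, 0, -2].
This gives y = [-2, 2, 0], which is column 1 of [psi]_W.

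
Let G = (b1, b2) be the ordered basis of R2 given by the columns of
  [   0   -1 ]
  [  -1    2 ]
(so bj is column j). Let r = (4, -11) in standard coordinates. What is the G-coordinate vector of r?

Write r = c_1 b1 + c_2 b2 and solve for the c_i.
System: 0c_1 - c_2 = 4, -c_1 + 2c_2 = -11; solving gives c_1 = 3, c_2 = -4.
Check: 3b1 - 4b2 = (4, -11).

(3, -4)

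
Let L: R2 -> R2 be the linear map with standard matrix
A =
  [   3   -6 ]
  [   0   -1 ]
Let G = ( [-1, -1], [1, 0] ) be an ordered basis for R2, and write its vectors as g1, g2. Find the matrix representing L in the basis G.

The j-th column of [L]_G is [L(gj)]_G.
L(g1) = A g1 = [3, 1] = -g1 + 2g2, so column 1 is [-1, 2].
Repeating for g2 and assembling the columns gives [[-1, 0], [2, 3]].

[[-1, 0], [2, 3]]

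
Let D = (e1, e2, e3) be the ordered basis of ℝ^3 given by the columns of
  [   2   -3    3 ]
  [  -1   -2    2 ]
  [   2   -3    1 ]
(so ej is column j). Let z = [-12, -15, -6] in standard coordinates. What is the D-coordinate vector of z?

[3, 3, -3]

We seek scalars with c_1 e1 + ... + c_3 e3 = z; equivalently solve M c = z where the columns of M are e1, ..., e3.
Solving this 3x3 system gives c = (3, 3, -3).
Check: 3e1 + 3e2 - 3e3 = [-12, -15, -6].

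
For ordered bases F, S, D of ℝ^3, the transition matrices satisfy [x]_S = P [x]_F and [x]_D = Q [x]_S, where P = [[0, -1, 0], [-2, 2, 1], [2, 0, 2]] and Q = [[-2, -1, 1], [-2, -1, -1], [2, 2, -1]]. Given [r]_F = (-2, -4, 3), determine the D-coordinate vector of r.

Composing the changes, [r]_D = Q P [r]_F.
Q P = [[4, 0, 1], [0, 0, -3], [-6, 2, 0]]; applying this to (-2, -4, 3) gives (-5, -9, 4).

(-5, -9, 4)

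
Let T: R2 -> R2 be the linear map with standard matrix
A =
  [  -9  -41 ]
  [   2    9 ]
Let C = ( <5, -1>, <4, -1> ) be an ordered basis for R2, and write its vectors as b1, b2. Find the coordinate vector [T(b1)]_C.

Compute T(b1) = A b1 = <-4, 1> in standard coordinates.
Then write this in C-coordinates: solve for y in y_1 b1 + y_2 b2 = <-4, 1>.
This gives y = <0, -1>, which is column 1 of [T]_C.

<0, -1>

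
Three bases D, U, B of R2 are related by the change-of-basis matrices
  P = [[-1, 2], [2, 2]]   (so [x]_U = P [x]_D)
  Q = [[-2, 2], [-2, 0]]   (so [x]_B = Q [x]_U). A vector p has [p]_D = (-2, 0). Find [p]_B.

(-12, -4)

Composing the changes, [p]_B = Q P [p]_D.
Q P = [[6, 0], [2, -4]]; applying this to (-2, 0) gives (-12, -4).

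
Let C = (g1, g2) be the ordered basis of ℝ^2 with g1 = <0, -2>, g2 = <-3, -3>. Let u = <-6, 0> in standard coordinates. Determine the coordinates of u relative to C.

Write u = c_1 g1 + c_2 g2 and solve for the c_i.
System: 0c_1 - 3c_2 = -6, -2c_1 - 3c_2 = 0; solving gives c_1 = -3, c_2 = 2.
Check: -3g1 + 2g2 = <-6, 0>.

<-3, 2>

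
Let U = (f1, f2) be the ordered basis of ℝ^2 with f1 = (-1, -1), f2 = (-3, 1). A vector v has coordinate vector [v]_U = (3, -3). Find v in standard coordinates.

(6, -6)

The coordinates say v = 3f1 - 3f2; adding the scaled basis vectors gives (6, -6).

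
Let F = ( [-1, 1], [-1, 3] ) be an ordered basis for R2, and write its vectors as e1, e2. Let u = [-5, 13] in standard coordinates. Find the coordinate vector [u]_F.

We seek scalars with c_1 e1 + c_2 e2 = u; equivalently solve M c = u where the columns of M are e1, e2.
System: -c_1 - c_2 = -5, c_1 + 3c_2 = 13; solving gives c_1 = 1, c_2 = 4.
Check: e1 + 4e2 = [-5, 13].

[1, 4]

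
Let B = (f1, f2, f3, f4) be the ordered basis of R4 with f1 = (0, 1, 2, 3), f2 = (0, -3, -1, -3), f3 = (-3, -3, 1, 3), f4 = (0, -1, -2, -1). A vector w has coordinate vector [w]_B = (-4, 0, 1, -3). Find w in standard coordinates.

(-3, -4, -1, -6)

The coordinates say w = -4f1 + 0·f2 + f3 - 3f4; adding the scaled basis vectors gives (-3, -4, -1, -6).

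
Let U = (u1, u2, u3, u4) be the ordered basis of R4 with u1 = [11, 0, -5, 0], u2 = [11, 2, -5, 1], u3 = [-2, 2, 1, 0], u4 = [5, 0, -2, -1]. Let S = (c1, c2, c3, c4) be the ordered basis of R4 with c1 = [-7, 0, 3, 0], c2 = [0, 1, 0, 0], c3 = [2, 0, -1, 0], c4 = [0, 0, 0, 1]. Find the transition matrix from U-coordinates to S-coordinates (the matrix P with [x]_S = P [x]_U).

Let M have columns uj and N have columns cj. Then for every x, N [x]_S = x = M [x]_U, so P = N^(-1) M.
Since det N = 1, N^(-1) has integer entries; multiplying gives P = [[-1, -1, 0, -1], [0, 2, 2, 0], [2, 2, -1, -1], [0, 1, 0, -1]].

[[-1, -1, 0, -1], [0, 2, 2, 0], [2, 2, -1, -1], [0, 1, 0, -1]]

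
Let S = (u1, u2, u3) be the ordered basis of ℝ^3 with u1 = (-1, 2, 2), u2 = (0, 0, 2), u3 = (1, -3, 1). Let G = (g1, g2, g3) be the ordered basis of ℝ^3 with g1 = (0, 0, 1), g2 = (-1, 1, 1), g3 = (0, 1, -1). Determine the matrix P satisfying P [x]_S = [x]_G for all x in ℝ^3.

[[2, 2, 0], [1, 0, -1], [1, 0, -2]]

Column j of P is [uj]_G, since P maps S-coordinates to G-coordinates.
Expressing u1 in G: u1 = 2g1 + g2 + g3, so column 1 of P is (2, 1, 1).
Doing the same for each uj gives P = [[2, 2, 0], [1, 0, -1], [1, 0, -2]].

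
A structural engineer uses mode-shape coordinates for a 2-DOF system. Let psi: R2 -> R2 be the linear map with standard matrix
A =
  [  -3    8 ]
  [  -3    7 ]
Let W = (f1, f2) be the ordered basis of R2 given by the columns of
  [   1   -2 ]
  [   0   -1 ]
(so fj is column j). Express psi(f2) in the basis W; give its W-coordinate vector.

<0, 1>

Column 2 of [psi]_W is the W-coordinate vector of psi(f2).
In standard coordinates psi(f2) = A f2 = <-2, -1>.
Converting to W: <-2, -1> = 0·f1 + f2, so the coordinate vector is <0, 1>.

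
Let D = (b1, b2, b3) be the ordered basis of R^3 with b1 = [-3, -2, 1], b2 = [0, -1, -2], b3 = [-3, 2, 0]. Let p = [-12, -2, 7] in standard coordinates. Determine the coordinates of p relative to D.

[3, -2, 1]

We seek scalars with c_1 b1 + ... + c_3 b3 = p; equivalently solve M c = p where the columns of M are b1, ..., b3.
Gaussian elimination on [M | p] yields c = (3, -2, 1).
Check: 3b1 - 2b2 + b3 = [-12, -2, 7].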